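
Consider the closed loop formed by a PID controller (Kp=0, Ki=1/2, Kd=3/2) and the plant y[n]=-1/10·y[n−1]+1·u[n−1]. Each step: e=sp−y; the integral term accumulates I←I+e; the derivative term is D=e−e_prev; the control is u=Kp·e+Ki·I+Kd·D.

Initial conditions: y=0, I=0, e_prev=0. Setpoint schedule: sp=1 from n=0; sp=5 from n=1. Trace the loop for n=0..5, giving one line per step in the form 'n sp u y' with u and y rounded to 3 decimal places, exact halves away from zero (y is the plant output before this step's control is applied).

(exact arithmetic carried between steps; '≈' marks a value shown rounded to 6 d.p. or computed from one; I and e_prev carry over from the previous line; the table rounds u and y to 3 d.p., halves away from zero)
n=0: y=0, sp=1, e=sp−y=1; I=1, D=e−e_prev=1; u=0·1+1/2·1+3/2·1=2; next y=-1/10·0+1·2=2
n=1: y=2, sp=5, e=sp−y=3; I=4, D=e−e_prev=2; u=0·3+1/2·4+3/2·2=5; next y=-1/10·2+1·5=4.8
n=2: y=4.8, sp=5, e=sp−y=0.2; I=4.2, D=e−e_prev=-2.8; u=0·0.2+1/2·4.2+3/2·(-2.8)=-2.1; next y=-1/10·4.8+1·(-2.1)=-2.58
n=3: y=-2.58, sp=5, e=sp−y=7.58; I=11.78, D=e−e_prev=7.38; u=0·7.58+1/2·11.78+3/2·7.38=16.96; next y=-1/10·(-2.58)+1·16.96=17.218
n=4: y=17.218, sp=5, e=sp−y=-12.218; I=-0.438, D=e−e_prev=-19.798; u=0·(-12.218)+1/2·(-0.438)+3/2·(-19.798)=-29.916; next y=-1/10·17.218+1·(-29.916)=-31.6378
n=5: y=-31.6378, sp=5, e=sp−y=36.6378; I=36.1998, D=e−e_prev=48.8558; u=0·36.6378+1/2·36.1998+3/2·48.8558=91.3836; next y=-1/10·(-31.6378)+1·91.3836=94.54738

0 1 2.000 0.000
1 5 5.000 2.000
2 5 -2.100 4.800
3 5 16.960 -2.580
4 5 -29.916 17.218
5 5 91.384 -31.638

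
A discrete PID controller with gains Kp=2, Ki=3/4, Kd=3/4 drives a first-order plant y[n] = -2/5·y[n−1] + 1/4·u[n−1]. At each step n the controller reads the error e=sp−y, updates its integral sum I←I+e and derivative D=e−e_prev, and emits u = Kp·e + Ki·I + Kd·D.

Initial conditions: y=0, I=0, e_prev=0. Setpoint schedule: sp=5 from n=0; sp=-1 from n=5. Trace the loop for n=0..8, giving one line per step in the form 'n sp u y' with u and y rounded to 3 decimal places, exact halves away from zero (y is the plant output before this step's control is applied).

0 5 17.500 0.000
1 5 2.188 4.375
2 5 25.461 -1.203
3 5 -2.244 6.846
4 5 37.920 -3.300
5 -1 -33.813 10.800
6 -1 54.917 -12.773
7 -1 -64.573 18.838
8 -1 93.067 -23.679

(exact arithmetic carried between steps; '≈' marks a value shown rounded to 6 d.p. or computed from one; I and e_prev carry over from the previous line; the table rounds u and y to 3 d.p., halves away from zero)
n=0: y=0, sp=5, e=sp−y=5; I=5, D=e−e_prev=5; u=2·5+3/4·5+3/4·5=17.5; next y=-2/5·0+1/4·17.5=4.375
n=1: y=4.375, sp=5, e=sp−y=0.625; I=5.625, D=e−e_prev=-4.375; u=2·0.625+3/4·5.625+3/4·(-4.375)=2.1875; next y=-2/5·4.375+1/4·2.1875=-1.203125
n=2: y=-1.203125, sp=5, e=sp−y=6.203125; I=11.828125, D=e−e_prev=5.578125; u=2·6.203125+3/4·11.828125+3/4·5.578125≈25.460938; next y=-2/5·(-1.203125)+1/4·25.460938≈6.846484
n=3: y≈6.846484, sp=5, e=sp−y≈-1.846484; I≈9.981641, D=e−e_prev≈-8.049609; u=2·(-1.846484)+3/4·9.981641+3/4·(-8.049609)≈-2.243945; next y=-2/5·6.846484+1/4·(-2.243945)≈-3.299580
n=4: y≈-3.299580, sp=5, e=sp−y≈8.299580; I≈18.281221, D=e−e_prev≈10.146064; u=2·8.299580+3/4·18.281221+3/4·10.146064≈37.919624; next y=-2/5·(-3.299580)+1/4·37.919624≈10.799738
n=5: y≈10.799738, sp=-1, e=sp−y≈-11.799738; I≈6.481483, D=e−e_prev≈-20.099318; u=2·(-11.799738)+3/4·6.481483+3/4·(-20.099318)≈-33.812853; next y=-2/5·10.799738+1/4·(-33.812853)≈-12.773108
n=6: y≈-12.773108, sp=-1, e=sp−y≈11.773108; I≈18.254591, D=e−e_prev≈23.572846; u=2·11.773108+3/4·18.254591+3/4·23.572846≈54.916795; next y=-2/5·(-12.773108)+1/4·54.916795≈18.838442
n=7: y≈18.838442, sp=-1, e=sp−y≈-19.838442; I≈-1.583851, D=e−e_prev≈-31.611550; u=2·(-19.838442)+3/4·(-1.583851)+3/4·(-31.611550)≈-64.573435; next y=-2/5·18.838442+1/4·(-64.573435)≈-23.678736
n=8: y≈-23.678736, sp=-1, e=sp−y≈22.678736; I≈21.094885, D=e−e_prev≈42.517178; u=2·22.678736+3/4·21.094885+3/4·42.517178≈93.066518; next y=-2/5·(-23.678736)+1/4·93.066518≈32.738124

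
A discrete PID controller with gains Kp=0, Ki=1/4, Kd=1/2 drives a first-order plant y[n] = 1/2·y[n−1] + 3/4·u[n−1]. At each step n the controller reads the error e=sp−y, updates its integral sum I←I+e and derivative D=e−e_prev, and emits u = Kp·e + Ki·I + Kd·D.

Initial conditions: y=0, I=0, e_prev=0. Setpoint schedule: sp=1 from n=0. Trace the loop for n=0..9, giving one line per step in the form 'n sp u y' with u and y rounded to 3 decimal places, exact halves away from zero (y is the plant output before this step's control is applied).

(exact arithmetic carried between steps; '≈' marks a value shown rounded to 6 d.p. or computed from one; I and e_prev carry over from the previous line; the table rounds u and y to 3 d.p., halves away from zero)
n=0: y=0, sp=1, e=sp−y=1; I=1, D=e−e_prev=1; u=0·1+1/4·1+1/2·1=0.75; next y=1/2·0+3/4·0.75=0.5625
n=1: y=0.5625, sp=1, e=sp−y=0.4375; I=1.4375, D=e−e_prev=-0.5625; u=0·0.4375+1/4·1.4375+1/2·(-0.5625)=0.078125; next y=1/2·0.5625+3/4·0.078125≈0.339844
n=2: y≈0.339844, sp=1, e=sp−y≈0.660156; I≈2.097656, D=e−e_prev≈0.222656; u=0·0.660156+1/4·2.097656+1/2·0.222656≈0.635742; next y=1/2·0.339844+3/4·0.635742≈0.646729
n=3: y≈0.646729, sp=1, e=sp−y≈0.353271; I≈2.450928, D=e−e_prev≈-0.306885; u=0·0.353271+1/4·2.450928+1/2·(-0.306885)≈0.459290; next y=1/2·0.646729+3/4·0.459290≈0.667831
n=4: y≈0.667831, sp=1, e=sp−y≈0.332169; I≈2.783096, D=e−e_prev≈-0.021103; u=0·0.332169+1/4·2.783096+1/2·(-0.021103)≈0.685223; next y=1/2·0.667831+3/4·0.685223≈0.847833
n=5: y≈0.847833, sp=1, e=sp−y≈0.152167; I≈2.935264, D=e−e_prev≈-0.180001; u=0·0.152167+1/4·2.935264+1/2·(-0.180001)≈0.643815; next y=1/2·0.847833+3/4·0.643815≈0.906778
n=6: y≈0.906778, sp=1, e=sp−y≈0.093222; I≈3.028486, D=e−e_prev≈-0.058945; u=0·0.093222+1/4·3.028486+1/2·(-0.058945)≈0.727649; next y=1/2·0.906778+3/4·0.727649≈0.999126
n=7: y≈0.999126, sp=1, e=sp−y≈0.000874; I≈3.029360, D=e−e_prev≈-0.092348; u=0·0.000874+1/4·3.029360+1/2·(-0.092348)≈0.711166; next y=1/2·0.999126+3/4·0.711166≈1.032937
n=8: y≈1.032937, sp=1, e=sp−y≈-0.032937; I≈2.996423, D=e−e_prev≈-0.033812; u=0·(-0.032937)+1/4·2.996423+1/2·(-0.033812)≈0.732200; next y=1/2·1.032937+3/4·0.732200≈1.065619
n=9: y≈1.065619, sp=1, e=sp−y≈-0.065619; I≈2.930804, D=e−e_prev≈-0.032681; u=0·(-0.065619)+1/4·2.930804+1/2·(-0.032681)≈0.716361; next y=1/2·1.065619+3/4·0.716361≈1.070080

0 1 0.750 0.000
1 1 0.078 0.563
2 1 0.636 0.340
3 1 0.459 0.647
4 1 0.685 0.668
5 1 0.644 0.848
6 1 0.728 0.907
7 1 0.711 0.999
8 1 0.732 1.033
9 1 0.716 1.066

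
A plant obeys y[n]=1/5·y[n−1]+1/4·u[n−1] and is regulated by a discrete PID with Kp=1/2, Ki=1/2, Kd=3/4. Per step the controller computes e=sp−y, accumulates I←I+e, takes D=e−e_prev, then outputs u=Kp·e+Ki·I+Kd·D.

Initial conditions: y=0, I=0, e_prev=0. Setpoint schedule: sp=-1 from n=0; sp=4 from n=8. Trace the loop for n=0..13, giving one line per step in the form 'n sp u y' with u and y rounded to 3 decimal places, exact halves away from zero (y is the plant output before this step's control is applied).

0 -1 -1.750 0.000
1 -1 -0.734 -0.438
2 -1 -1.635 -0.271
3 -1 -1.539 -0.463
4 -1 -1.926 -0.477
5 -1 -2.024 -0.577
6 -1 -2.232 -0.621
7 -1 -2.348 -0.682
8 4 6.269 -0.724
9 4 1.094 1.423
10 4 5.506 0.558
11 4 4.951 1.488
12 4 6.821 1.535
13 4 7.254 2.012

(exact arithmetic carried between steps; '≈' marks a value shown rounded to 6 d.p. or computed from one; I and e_prev carry over from the previous line; the table rounds u and y to 3 d.p., halves away from zero)
n=0: y=0, sp=-1, e=sp−y=-1; I=-1, D=e−e_prev=-1; u=1/2·(-1)+1/2·(-1)+3/4·(-1)=-1.75; next y=1/5·0+1/4·(-1.75)=-0.4375
n=1: y=-0.4375, sp=-1, e=sp−y=-0.5625; I=-1.5625, D=e−e_prev=0.4375; u=1/2·(-0.5625)+1/2·(-1.5625)+3/4·0.4375=-0.734375; next y=1/5·(-0.4375)+1/4·(-0.734375)≈-0.271094
n=2: y≈-0.271094, sp=-1, e=sp−y≈-0.728906; I≈-2.291406, D=e−e_prev≈-0.166406; u=1/2·(-0.728906)+1/2·(-2.291406)+3/4·(-0.166406)≈-1.634961; next y=1/5·(-0.271094)+1/4·(-1.634961)≈-0.462959
n=3: y≈-0.462959, sp=-1, e=sp−y≈-0.537041; I≈-2.828447, D=e−e_prev≈0.191865; u=1/2·(-0.537041)+1/2·(-2.828447)+3/4·0.191865≈-1.538845; next y=1/5·(-0.462959)+1/4·(-1.538845)≈-0.477303
n=4: y≈-0.477303, sp=-1, e=sp−y≈-0.522697; I≈-3.351144, D=e−e_prev≈0.014344; u=1/2·(-0.522697)+1/2·(-3.351144)+3/4·0.014344≈-1.926162; next y=1/5·(-0.477303)+1/4·(-1.926162)≈-0.577001
n=5: y≈-0.577001, sp=-1, e=sp−y≈-0.422999; I≈-3.774143, D=e−e_prev≈0.099698; u=1/2·(-0.422999)+1/2·(-3.774143)+3/4·0.099698≈-2.023797; next y=1/5·(-0.577001)+1/4·(-2.023797)≈-0.621350
n=6: y≈-0.621350, sp=-1, e=sp−y≈-0.378650; I≈-4.152793, D=e−e_prev≈0.044348; u=1/2·(-0.378650)+1/2·(-4.152793)+3/4·0.044348≈-2.232461; next y=1/5·(-0.621350)+1/4·(-2.232461)≈-0.682385
n=7: y≈-0.682385, sp=-1, e=sp−y≈-0.317615; I≈-4.470408, D=e−e_prev≈0.061036; u=1/2·(-0.317615)+1/2·(-4.470408)+3/4·0.061036≈-2.348235; next y=1/5·(-0.682385)+1/4·(-2.348235)≈-0.723536
n=8: y≈-0.723536, sp=4, e=sp−y≈4.723536; I≈0.253127, D=e−e_prev≈5.041151; u=1/2·4.723536+1/2·0.253127+3/4·5.041151≈6.269195; next y=1/5·(-0.723536)+1/4·6.269195≈1.422592
n=9: y≈1.422592, sp=4, e=sp−y≈2.577408; I≈2.830536, D=e−e_prev≈-2.146127; u=1/2·2.577408+1/2·2.830536+3/4·(-2.146127)≈1.094377; next y=1/5·1.422592+1/4·1.094377≈0.558112
n=10: y≈0.558112, sp=4, e=sp−y≈3.441888; I≈6.272423, D=e−e_prev≈0.864479; u=1/2·3.441888+1/2·6.272423+3/4·0.864479≈5.505515; next y=1/5·0.558112+1/4·5.505515≈1.488001
n=11: y≈1.488001, sp=4, e=sp−y≈2.511999; I≈8.784422, D=e−e_prev≈-0.929889; u=1/2·2.511999+1/2·8.784422+3/4·(-0.929889)≈4.950794; next y=1/5·1.488001+1/4·4.950794≈1.535299
n=12: y≈1.535299, sp=4, e=sp−y≈2.464701; I≈11.249124, D=e−e_prev≈-0.047298; u=1/2·2.464701+1/2·11.249124+3/4·(-0.047298)≈6.821439; next y=1/5·1.535299+1/4·6.821439≈2.012420
n=13: y≈2.012420, sp=4, e=sp−y≈1.987580; I≈13.236704, D=e−e_prev≈-0.477121; u=1/2·1.987580+1/2·13.236704+3/4·(-0.477121)≈7.254302; next y=1/5·2.012420+1/4·7.254302≈2.216059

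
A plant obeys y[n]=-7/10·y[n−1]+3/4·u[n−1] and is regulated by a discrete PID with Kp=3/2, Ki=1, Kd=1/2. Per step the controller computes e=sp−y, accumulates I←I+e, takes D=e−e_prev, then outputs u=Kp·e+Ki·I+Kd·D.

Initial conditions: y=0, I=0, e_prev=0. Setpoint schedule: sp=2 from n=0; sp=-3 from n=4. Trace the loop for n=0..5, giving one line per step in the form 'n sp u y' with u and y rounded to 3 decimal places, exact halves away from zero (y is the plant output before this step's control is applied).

(exact arithmetic carried between steps; '≈' marks a value shown rounded to 6 d.p. or computed from one; I and e_prev carry over from the previous line; the table rounds u and y to 3 d.p., halves away from zero)
n=0: y=0, sp=2, e=sp−y=2; I=2, D=e−e_prev=2; u=3/2·2+1·2+1/2·2=6; next y=-7/10·0+3/4·6=4.5
n=1: y=4.5, sp=2, e=sp−y=-2.5; I=-0.5, D=e−e_prev=-4.5; u=3/2·(-2.5)+1·(-0.5)+1/2·(-4.5)=-6.5; next y=-7/10·4.5+3/4·(-6.5)=-8.025
n=2: y=-8.025, sp=2, e=sp−y=10.025; I=9.525, D=e−e_prev=12.525; u=3/2·10.025+1·9.525+1/2·12.525=30.825; next y=-7/10·(-8.025)+3/4·30.825=28.73625
n=3: y=28.73625, sp=2, e=sp−y=-26.73625; I=-17.21125, D=e−e_prev=-36.76125; u=3/2·(-26.73625)+1·(-17.21125)+1/2·(-36.76125)=-75.69625; next y=-7/10·28.73625+3/4·(-75.69625)≈-76.887563
n=4: y≈-76.887563, sp=-3, e=sp−y≈73.887563; I≈56.676313, D=e−e_prev≈100.623813; u=3/2·73.887563+1·56.676313+1/2·100.623813≈217.819563; next y=-7/10·(-76.887563)+3/4·217.819563≈217.185966
n=5: y≈217.185966, sp=-3, e=sp−y≈-220.185966; I≈-163.509653, D=e−e_prev≈-294.073528; u=3/2·(-220.185966)+1·(-163.509653)+1/2·(-294.073528)≈-640.825366; next y=-7/10·217.185966+3/4·(-640.825366)≈-632.649200

0 2 6.000 0.000
1 2 -6.500 4.500
2 2 30.825 -8.025
3 2 -75.696 28.736
4 -3 217.820 -76.888
5 -3 -640.825 217.186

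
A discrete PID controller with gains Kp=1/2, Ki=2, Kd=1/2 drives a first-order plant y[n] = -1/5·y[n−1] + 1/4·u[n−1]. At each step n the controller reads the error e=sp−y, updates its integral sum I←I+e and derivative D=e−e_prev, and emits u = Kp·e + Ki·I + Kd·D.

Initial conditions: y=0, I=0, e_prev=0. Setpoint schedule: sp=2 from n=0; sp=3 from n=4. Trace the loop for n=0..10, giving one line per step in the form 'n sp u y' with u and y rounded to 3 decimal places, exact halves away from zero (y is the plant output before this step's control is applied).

0 2 6.000 0.000
1 2 4.500 1.500
2 2 8.275 0.825
3 2 7.051 1.904
4 3 12.348 1.382
5 3 10.538 2.811
6 3 13.846 2.072
7 3 12.408 3.047
8 3 14.464 2.493
9 3 13.327 3.118
10 3 14.632 2.708

(exact arithmetic carried between steps; '≈' marks a value shown rounded to 6 d.p. or computed from one; I and e_prev carry over from the previous line; the table rounds u and y to 3 d.p., halves away from zero)
n=0: y=0, sp=2, e=sp−y=2; I=2, D=e−e_prev=2; u=1/2·2+2·2+1/2·2=6; next y=-1/5·0+1/4·6=1.5
n=1: y=1.5, sp=2, e=sp−y=0.5; I=2.5, D=e−e_prev=-1.5; u=1/2·0.5+2·2.5+1/2·(-1.5)=4.5; next y=-1/5·1.5+1/4·4.5=0.825
n=2: y=0.825, sp=2, e=sp−y=1.175; I=3.675, D=e−e_prev=0.675; u=1/2·1.175+2·3.675+1/2·0.675=8.275; next y=-1/5·0.825+1/4·8.275=1.90375
n=3: y=1.90375, sp=2, e=sp−y=0.09625; I=3.77125, D=e−e_prev=-1.07875; u=1/2·0.09625+2·3.77125+1/2·(-1.07875)=7.05125; next y=-1/5·1.90375+1/4·7.05125≈1.382063
n=4: y≈1.382063, sp=3, e=sp−y≈1.617938; I≈5.389188, D=e−e_prev≈1.521688; u=1/2·1.617938+2·5.389188+1/2·1.521688≈12.348188; next y=-1/5·1.382063+1/4·12.348188≈2.810634
n=5: y≈2.810634, sp=3, e=sp−y≈0.189366; I≈5.578553, D=e−e_prev≈-1.428572; u=1/2·0.189366+2·5.578553+1/2·(-1.428572)≈10.537503; next y=-1/5·2.810634+1/4·10.537503≈2.072249
n=6: y≈2.072249, sp=3, e=sp−y≈0.927751; I≈6.506304, D=e−e_prev≈0.738385; u=1/2·0.927751+2·6.506304+1/2·0.738385≈13.845677; next y=-1/5·2.072249+1/4·13.845677≈3.046969
n=7: y≈3.046969, sp=3, e=sp−y≈-0.046969; I≈6.459335, D=e−e_prev≈-0.974720; u=1/2·(-0.046969)+2·6.459335+1/2·(-0.974720)≈12.407825; next y=-1/5·3.046969+1/4·12.407825≈2.492562
n=8: y≈2.492562, sp=3, e=sp−y≈0.507438; I≈6.966773, D=e−e_prev≈0.554407; u=1/2·0.507438+2·6.966773+1/2·0.554407≈14.464467; next y=-1/5·2.492562+1/4·14.464467≈3.117604
n=9: y≈3.117604, sp=3, e=sp−y≈-0.117604; I≈6.849168, D=e−e_prev≈-0.625042; u=1/2·(-0.117604)+2·6.849168+1/2·(-0.625042)≈13.327013; next y=-1/5·3.117604+1/4·13.327013≈2.708232
n=10: y≈2.708232, sp=3, e=sp−y≈0.291768; I≈7.140936, D=e−e_prev≈0.409372; u=1/2·0.291768+2·7.140936+1/2·0.409372≈14.632441; next y=-1/5·2.708232+1/4·14.632441≈3.116464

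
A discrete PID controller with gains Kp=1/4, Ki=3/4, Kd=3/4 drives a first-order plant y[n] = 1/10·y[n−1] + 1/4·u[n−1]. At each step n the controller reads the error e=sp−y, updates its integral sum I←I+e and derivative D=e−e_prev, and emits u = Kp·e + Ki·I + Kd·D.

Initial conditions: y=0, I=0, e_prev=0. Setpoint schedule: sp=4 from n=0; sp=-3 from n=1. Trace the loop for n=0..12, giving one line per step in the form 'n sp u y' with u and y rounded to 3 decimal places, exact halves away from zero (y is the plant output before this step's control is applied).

0 4 7.000 0.000
1 -3 -8.313 1.750
2 -3 1.080 -1.903
3 -3 -5.952 0.080
4 -3 -4.045 -1.480
5 -3 -6.916 -1.159
6 -3 -6.856 -1.845
7 -3 -8.143 -1.899
8 -3 -8.437 -2.226
9 -3 -9.077 -2.332
10 -3 -9.359 -2.502
11 -3 -9.707 -2.590
12 -3 -9.913 -2.686

(exact arithmetic carried between steps; '≈' marks a value shown rounded to 6 d.p. or computed from one; I and e_prev carry over from the previous line; the table rounds u and y to 3 d.p., halves away from zero)
n=0: y=0, sp=4, e=sp−y=4; I=4, D=e−e_prev=4; u=1/4·4+3/4·4+3/4·4=7; next y=1/10·0+1/4·7=1.75
n=1: y=1.75, sp=-3, e=sp−y=-4.75; I=-0.75, D=e−e_prev=-8.75; u=1/4·(-4.75)+3/4·(-0.75)+3/4·(-8.75)=-8.3125; next y=1/10·1.75+1/4·(-8.3125)=-1.903125
n=2: y=-1.903125, sp=-3, e=sp−y=-1.096875; I=-1.846875, D=e−e_prev=3.653125; u=1/4·(-1.096875)+3/4·(-1.846875)+3/4·3.653125≈1.080469; next y=1/10·(-1.903125)+1/4·1.080469≈0.079805
n=3: y≈0.079805, sp=-3, e=sp−y≈-3.079805; I≈-4.926680, D=e−e_prev≈-1.982930; u=1/4·(-3.079805)+3/4·(-4.926680)+3/4·(-1.982930)≈-5.952158; next y=1/10·0.079805+1/4·(-5.952158)≈-1.480059
n=4: y≈-1.480059, sp=-3, e=sp−y≈-1.519941; I≈-6.446621, D=e−e_prev≈1.559864; u=1/4·(-1.519941)+3/4·(-6.446621)+3/4·1.559864≈-4.045053; next y=1/10·(-1.480059)+1/4·(-4.045053)≈-1.159269
n=5: y≈-1.159269, sp=-3, e=sp−y≈-1.840731; I≈-8.287351, D=e−e_prev≈-0.320790; u=1/4·(-1.840731)+3/4·(-8.287351)+3/4·(-0.320790)≈-6.916289; next y=1/10·(-1.159269)+1/4·(-6.916289)≈-1.844999
n=6: y≈-1.844999, sp=-3, e=sp−y≈-1.155001; I≈-9.442352, D=e−e_prev≈0.685730; u=1/4·(-1.155001)+3/4·(-9.442352)+3/4·0.685730≈-6.856217; next y=1/10·(-1.844999)+1/4·(-6.856217)≈-1.898554
n=7: y≈-1.898554, sp=-3, e=sp−y≈-1.101446; I≈-10.543798, D=e−e_prev≈0.053555; u=1/4·(-1.101446)+3/4·(-10.543798)+3/4·0.053555≈-8.143044; next y=1/10·(-1.898554)+1/4·(-8.143044)≈-2.225616
n=8: y≈-2.225616, sp=-3, e=sp−y≈-0.774384; I≈-11.318182, D=e−e_prev≈0.327062; u=1/4·(-0.774384)+3/4·(-11.318182)+3/4·0.327062≈-8.436936; next y=1/10·(-2.225616)+1/4·(-8.436936)≈-2.331796
n=9: y≈-2.331796, sp=-3, e=sp−y≈-0.668204; I≈-11.986386, D=e−e_prev≈0.106179; u=1/4·(-0.668204)+3/4·(-11.986386)+3/4·0.106179≈-9.077206; next y=1/10·(-2.331796)+1/4·(-9.077206)≈-2.502481
n=10: y≈-2.502481, sp=-3, e=sp−y≈-0.497519; I≈-12.483905, D=e−e_prev≈0.170686; u=1/4·(-0.497519)+3/4·(-12.483905)+3/4·0.170686≈-9.359294; next y=1/10·(-2.502481)+1/4·(-9.359294)≈-2.590072
n=11: y≈-2.590072, sp=-3, e=sp−y≈-0.409928; I≈-12.893833, D=e−e_prev≈0.087591; u=1/4·(-0.409928)+3/4·(-12.893833)+3/4·0.087591≈-9.707164; next y=1/10·(-2.590072)+1/4·(-9.707164)≈-2.685798
n=12: y≈-2.685798, sp=-3, e=sp−y≈-0.314202; I≈-13.208035, D=e−e_prev≈0.095727; u=1/4·(-0.314202)+3/4·(-13.208035)+3/4·0.095727≈-9.912782; next y=1/10·(-2.685798)+1/4·(-9.912782)≈-2.746775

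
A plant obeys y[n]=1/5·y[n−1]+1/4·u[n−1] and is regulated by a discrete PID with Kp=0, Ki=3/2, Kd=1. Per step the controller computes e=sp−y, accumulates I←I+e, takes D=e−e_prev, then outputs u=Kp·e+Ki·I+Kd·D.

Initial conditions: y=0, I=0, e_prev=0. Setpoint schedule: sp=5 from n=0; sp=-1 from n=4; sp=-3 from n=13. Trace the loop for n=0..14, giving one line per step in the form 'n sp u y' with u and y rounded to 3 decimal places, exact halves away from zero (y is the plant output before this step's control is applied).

(exact arithmetic carried between steps; '≈' marks a value shown rounded to 6 d.p. or computed from one; I and e_prev carry over from the previous line; the table rounds u and y to 3 d.p., halves away from zero)
n=0: y=0, sp=5, e=sp−y=5; I=5, D=e−e_prev=5; u=0·5+3/2·5+1·5=12.5; next y=1/5·0+1/4·12.5=3.125
n=1: y=3.125, sp=5, e=sp−y=1.875; I=6.875, D=e−e_prev=-3.125; u=0·1.875+3/2·6.875+1·(-3.125)=7.1875; next y=1/5·3.125+1/4·7.1875=2.421875
n=2: y=2.421875, sp=5, e=sp−y=2.578125; I=9.453125, D=e−e_prev=0.703125; u=0·2.578125+3/2·9.453125+1·0.703125≈14.882813; next y=1/5·2.421875+1/4·14.882813≈4.205078
n=3: y≈4.205078, sp=5, e=sp−y≈0.794922; I≈10.248047, D=e−e_prev≈-1.783203; u=0·0.794922+3/2·10.248047+1·(-1.783203)≈13.588867; next y=1/5·4.205078+1/4·13.588867≈4.238232
n=4: y≈4.238232, sp=-1, e=sp−y≈-5.238232; I≈5.009814, D=e−e_prev≈-6.033154; u=0·(-5.238232)+3/2·5.009814+1·(-6.033154)≈1.481567; next y=1/5·4.238232+1/4·1.481567≈1.218038
n=5: y≈1.218038, sp=-1, e=sp−y≈-2.218038; I≈2.791776, D=e−e_prev≈3.020194; u=0·(-2.218038)+3/2·2.791776+1·3.020194≈7.207858; next y=1/5·1.218038+1/4·7.207858≈2.045572
n=6: y≈2.045572, sp=-1, e=sp−y≈-3.045572; I≈-0.253796, D=e−e_prev≈-0.827534; u=0·(-3.045572)+3/2·(-0.253796)+1·(-0.827534)≈-1.208228; next y=1/5·2.045572+1/4·(-1.208228)≈0.107057
n=7: y≈0.107057, sp=-1, e=sp−y≈-1.107057; I≈-1.360854, D=e−e_prev≈1.938515; u=0·(-1.107057)+3/2·(-1.360854)+1·1.938515≈-0.102766; next y=1/5·0.107057+1/4·(-0.102766)≈-0.004280
n=8: y≈-0.004280, sp=-1, e=sp−y≈-0.995720; I≈-2.356574, D=e−e_prev≈0.111337; u=0·(-0.995720)+3/2·(-2.356574)+1·0.111337≈-3.423523; next y=1/5·(-0.004280)+1/4·(-3.423523)≈-0.856737
n=9: y≈-0.856737, sp=-1, e=sp−y≈-0.143263; I≈-2.499837, D=e−e_prev≈0.852457; u=0·(-0.143263)+3/2·(-2.499837)+1·0.852457≈-2.897298; next y=1/5·(-0.856737)+1/4·(-2.897298)≈-0.895672
n=10: y≈-0.895672, sp=-1, e=sp−y≈-0.104328; I≈-2.604165, D=e−e_prev≈0.038935; u=0·(-0.104328)+3/2·(-2.604165)+1·0.038935≈-3.867312; next y=1/5·(-0.895672)+1/4·(-3.867312)≈-1.145962
n=11: y≈-1.145962, sp=-1, e=sp−y≈0.145962; I≈-2.458202, D=e−e_prev≈0.250290; u=0·0.145962+3/2·(-2.458202)+1·0.250290≈-3.437013; next y=1/5·(-1.145962)+1/4·(-3.437013)≈-1.088446
n=12: y≈-1.088446, sp=-1, e=sp−y≈0.088446; I≈-2.369757, D=e−e_prev≈-0.057517; u=0·0.088446+3/2·(-2.369757)+1·(-0.057517)≈-3.612152; next y=1/5·(-1.088446)+1/4·(-3.612152)≈-1.120727
n=13: y≈-1.120727, sp=-3, e=sp−y≈-1.879273; I≈-4.249030, D=e−e_prev≈-1.967719; u=0·(-1.879273)+3/2·(-4.249030)+1·(-1.967719)≈-8.341263; next y=1/5·(-1.120727)+1/4·(-8.341263)≈-2.309461
n=14: y≈-2.309461, sp=-3, e=sp−y≈-0.690539; I≈-4.939568, D=e−e_prev≈1.188734; u=0·(-0.690539)+3/2·(-4.939568)+1·1.188734≈-6.220618; next y=1/5·(-2.309461)+1/4·(-6.220618)≈-2.017047

0 5 12.500 0.000
1 5 7.188 3.125
2 5 14.883 2.422
3 5 13.589 4.205
4 -1 1.482 4.238
5 -1 7.208 1.218
6 -1 -1.208 2.046
7 -1 -0.103 0.107
8 -1 -3.424 -0.004
9 -1 -2.897 -0.857
10 -1 -3.867 -0.896
11 -1 -3.437 -1.146
12 -1 -3.612 -1.088
13 -3 -8.341 -1.121
14 -3 -6.221 -2.309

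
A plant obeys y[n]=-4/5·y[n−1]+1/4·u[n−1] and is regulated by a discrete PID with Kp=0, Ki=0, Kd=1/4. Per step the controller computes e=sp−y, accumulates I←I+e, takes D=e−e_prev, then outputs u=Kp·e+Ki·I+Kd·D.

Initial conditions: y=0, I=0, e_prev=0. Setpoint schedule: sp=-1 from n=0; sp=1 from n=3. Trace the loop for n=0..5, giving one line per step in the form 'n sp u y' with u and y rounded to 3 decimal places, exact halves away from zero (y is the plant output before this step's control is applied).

(exact arithmetic carried between steps; '≈' marks a value shown rounded to 6 d.p. or computed from one; I and e_prev carry over from the previous line; the table rounds u and y to 3 d.p., halves away from zero)
n=0: y=0, sp=-1, e=sp−y=-1; I=-1, D=e−e_prev=-1; u=0·(-1)+0·(-1)+1/4·(-1)=-0.25; next y=-4/5·0+1/4·(-0.25)=-0.0625
n=1: y=-0.0625, sp=-1, e=sp−y=-0.9375; I=-1.9375, D=e−e_prev=0.0625; u=0·(-0.9375)+0·(-1.9375)+1/4·0.0625=0.015625; next y=-4/5·(-0.0625)+1/4·0.015625≈0.053906
n=2: y≈0.053906, sp=-1, e=sp−y≈-1.053906; I≈-2.991406, D=e−e_prev≈-0.116406; u=0·(-1.053906)+0·(-2.991406)+1/4·(-0.116406)≈-0.029102; next y=-4/5·0.053906+1/4·(-0.029102)≈-0.050400
n=3: y≈-0.050400, sp=1, e=sp−y≈1.050400; I≈-1.941006, D=e−e_prev≈2.104307; u=0·1.050400+0·(-1.941006)+1/4·2.104307≈0.526077; next y=-4/5·(-0.050400)+1/4·0.526077≈0.171839
n=4: y≈0.171839, sp=1, e=sp−y≈0.828161; I≈-1.112845, D=e−e_prev≈-0.222240; u=0·0.828161+0·(-1.112845)+1/4·(-0.222240)≈-0.055560; next y=-4/5·0.171839+1/4·(-0.055560)≈-0.151362
n=5: y≈-0.151362, sp=1, e=sp−y≈1.151362; I≈0.038516, D=e−e_prev≈0.323201; u=0·1.151362+0·0.038516+1/4·0.323201≈0.080800; next y=-4/5·(-0.151362)+1/4·0.080800≈0.141289

0 -1 -0.250 0.000
1 -1 0.016 -0.063
2 -1 -0.029 0.054
3 1 0.526 -0.050
4 1 -0.056 0.172
5 1 0.081 -0.151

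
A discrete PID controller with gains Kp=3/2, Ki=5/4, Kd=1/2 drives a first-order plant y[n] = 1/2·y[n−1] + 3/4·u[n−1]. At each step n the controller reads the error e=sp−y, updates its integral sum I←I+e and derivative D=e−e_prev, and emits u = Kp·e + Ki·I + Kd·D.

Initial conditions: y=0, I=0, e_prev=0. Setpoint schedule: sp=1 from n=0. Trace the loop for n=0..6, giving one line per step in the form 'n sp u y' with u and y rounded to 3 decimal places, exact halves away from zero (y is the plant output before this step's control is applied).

0 1 3.250 0.000
1 1 -3.922 2.438
2 1 9.021 -1.723
3 1 -14.443 5.904
4 1 28.039 -7.880
5 1 -48.904 17.089
6 1 90.442 -28.133

(exact arithmetic carried between steps; '≈' marks a value shown rounded to 6 d.p. or computed from one; I and e_prev carry over from the previous line; the table rounds u and y to 3 d.p., halves away from zero)
n=0: y=0, sp=1, e=sp−y=1; I=1, D=e−e_prev=1; u=3/2·1+5/4·1+1/2·1=3.25; next y=1/2·0+3/4·3.25=2.4375
n=1: y=2.4375, sp=1, e=sp−y=-1.4375; I=-0.4375, D=e−e_prev=-2.4375; u=3/2·(-1.4375)+5/4·(-0.4375)+1/2·(-2.4375)=-3.921875; next y=1/2·2.4375+3/4·(-3.921875)≈-1.722656
n=2: y≈-1.722656, sp=1, e=sp−y≈2.722656; I≈2.285156, D=e−e_prev≈4.160156; u=3/2·2.722656+5/4·2.285156+1/2·4.160156≈9.020508; next y=1/2·(-1.722656)+3/4·9.020508≈5.904053
n=3: y≈5.904053, sp=1, e=sp−y≈-4.904053; I≈-2.618896, D=e−e_prev≈-7.626709; u=3/2·(-4.904053)+5/4·(-2.618896)+1/2·(-7.626709)≈-14.443054; next y=1/2·5.904053+3/4·(-14.443054)≈-7.880264
n=4: y≈-7.880264, sp=1, e=sp−y≈8.880264; I≈6.261368, D=e−e_prev≈13.784317; u=3/2·8.880264+5/4·6.261368+1/2·13.784317≈28.039265; next y=1/2·(-7.880264)+3/4·28.039265≈17.089316
n=5: y≈17.089316, sp=1, e=sp−y≈-16.089316; I≈-9.827949, D=e−e_prev≈-24.969581; u=3/2·(-16.089316)+5/4·(-9.827949)+1/2·(-24.969581)≈-48.903701; next y=1/2·17.089316+3/4·(-48.903701)≈-28.133117
n=6: y≈-28.133117, sp=1, e=sp−y≈29.133117; I≈19.305169, D=e−e_prev≈45.222434; u=3/2·29.133117+5/4·19.305169+1/2·45.222434≈90.442354; next y=1/2·(-28.133117)+3/4·90.442354≈53.765207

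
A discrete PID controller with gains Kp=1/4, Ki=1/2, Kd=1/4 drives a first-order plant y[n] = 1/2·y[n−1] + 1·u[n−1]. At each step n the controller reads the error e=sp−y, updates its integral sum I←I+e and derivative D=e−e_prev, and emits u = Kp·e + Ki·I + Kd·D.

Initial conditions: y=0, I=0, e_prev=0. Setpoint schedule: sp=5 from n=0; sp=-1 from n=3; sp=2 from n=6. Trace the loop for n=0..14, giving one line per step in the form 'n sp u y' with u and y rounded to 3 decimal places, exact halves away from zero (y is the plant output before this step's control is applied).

0 5 5.000 0.000
1 5 1.250 5.000
2 5 3.750 3.750
3 -1 -3.813 5.625
4 -1 1.469 -1.000
5 -1 -2.156 0.969
6 2 2.992 -1.672
7 2 -0.410 2.156
8 2 1.957 0.668
9 2 0.628 2.291
10 2 1.406 1.773
11 2 0.871 2.292
12 2 1.130 2.017
13 2 0.931 2.138
14 2 1.030 2.000

(exact arithmetic carried between steps; '≈' marks a value shown rounded to 6 d.p. or computed from one; I and e_prev carry over from the previous line; the table rounds u and y to 3 d.p., halves away from zero)
n=0: y=0, sp=5, e=sp−y=5; I=5, D=e−e_prev=5; u=1/4·5+1/2·5+1/4·5=5; next y=1/2·0+1·5=5
n=1: y=5, sp=5, e=sp−y=0; I=5, D=e−e_prev=-5; u=1/4·0+1/2·5+1/4·(-5)=1.25; next y=1/2·5+1·1.25=3.75
n=2: y=3.75, sp=5, e=sp−y=1.25; I=6.25, D=e−e_prev=1.25; u=1/4·1.25+1/2·6.25+1/4·1.25=3.75; next y=1/2·3.75+1·3.75=5.625
n=3: y=5.625, sp=-1, e=sp−y=-6.625; I=-0.375, D=e−e_prev=-7.875; u=1/4·(-6.625)+1/2·(-0.375)+1/4·(-7.875)=-3.8125; next y=1/2·5.625+1·(-3.8125)=-1
n=4: y=-1, sp=-1, e=sp−y=0; I=-0.375, D=e−e_prev=6.625; u=1/4·0+1/2·(-0.375)+1/4·6.625=1.46875; next y=1/2·(-1)+1·1.46875=0.96875
n=5: y=0.96875, sp=-1, e=sp−y=-1.96875; I=-2.34375, D=e−e_prev=-1.96875; u=1/4·(-1.96875)+1/2·(-2.34375)+1/4·(-1.96875)=-2.15625; next y=1/2·0.96875+1·(-2.15625)=-1.671875
n=6: y=-1.671875, sp=2, e=sp−y=3.671875; I=1.328125, D=e−e_prev=5.640625; u=1/4·3.671875+1/2·1.328125+1/4·5.640625≈2.992188; next y=1/2·(-1.671875)+1·2.992188≈2.15625
n=7: y=2.15625, sp=2, e=sp−y=-0.15625; I=1.171875, D=e−e_prev=-3.828125; u=1/4·(-0.15625)+1/2·1.171875+1/4·(-3.828125)≈-0.410156; next y=1/2·2.15625+1·(-0.410156)≈0.667969
n=8: y≈0.667969, sp=2, e=sp−y≈1.332031; I≈2.503906, D=e−e_prev≈1.488281; u=1/4·1.332031+1/2·2.503906+1/4·1.488281≈1.957031; next y=1/2·0.667969+1·1.957031≈2.291016
n=9: y≈2.291016, sp=2, e=sp−y≈-0.291016; I≈2.212891, D=e−e_prev≈-1.623047; u=1/4·(-0.291016)+1/2·2.212891+1/4·(-1.623047)≈0.627930; next y=1/2·2.291016+1·0.627930≈1.773438
n=10: y≈1.773438, sp=2, e=sp−y≈0.226563; I≈2.439453, D=e−e_prev≈0.517578; u=1/4·0.226563+1/2·2.439453+1/4·0.517578≈1.405762; next y=1/2·1.773438+1·1.405762≈2.292480
n=11: y≈2.292480, sp=2, e=sp−y≈-0.292480; I≈2.146973, D=e−e_prev≈-0.519043; u=1/4·(-0.292480)+1/2·2.146973+1/4·(-0.519043)≈0.870605; next y=1/2·2.292480+1·0.870605≈2.016846
n=12: y≈2.016846, sp=2, e=sp−y≈-0.016846; I≈2.130127, D=e−e_prev≈0.275635; u=1/4·(-0.016846)+1/2·2.130127+1/4·0.275635≈1.129761; next y=1/2·2.016846+1·1.129761≈2.138184
n=13: y≈2.138184, sp=2, e=sp−y≈-0.138184; I≈1.991943, D=e−e_prev≈-0.121338; u=1/4·(-0.138184)+1/2·1.991943+1/4·(-0.121338)≈0.931091; next y=1/2·2.138184+1·0.931091≈2.000183
n=14: y≈2.000183, sp=2, e=sp−y≈-0.000183; I≈1.991760, D=e−e_prev≈0.138000; u=1/4·(-0.000183)+1/2·1.991760+1/4·0.138000≈1.030334; next y=1/2·2.000183+1·1.030334≈2.030426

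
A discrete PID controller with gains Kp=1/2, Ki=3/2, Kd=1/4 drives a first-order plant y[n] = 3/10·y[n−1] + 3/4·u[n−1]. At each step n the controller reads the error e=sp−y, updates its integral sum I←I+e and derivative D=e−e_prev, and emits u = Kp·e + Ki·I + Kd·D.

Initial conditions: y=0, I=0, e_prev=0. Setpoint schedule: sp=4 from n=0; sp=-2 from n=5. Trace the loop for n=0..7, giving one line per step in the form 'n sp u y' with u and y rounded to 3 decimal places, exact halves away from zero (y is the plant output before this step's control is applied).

(exact arithmetic carried between steps; '≈' marks a value shown rounded to 6 d.p. or computed from one; I and e_prev carry over from the previous line; the table rounds u and y to 3 d.p., halves away from zero)
n=0: y=0, sp=4, e=sp−y=4; I=4, D=e−e_prev=4; u=1/2·4+3/2·4+1/4·4=9; next y=3/10·0+3/4·9=6.75
n=1: y=6.75, sp=4, e=sp−y=-2.75; I=1.25, D=e−e_prev=-6.75; u=1/2·(-2.75)+3/2·1.25+1/4·(-6.75)=-1.1875; next y=3/10·6.75+3/4·(-1.1875)=1.134375
n=2: y=1.134375, sp=4, e=sp−y=2.865625; I=4.115625, D=e−e_prev=5.615625; u=1/2·2.865625+3/2·4.115625+1/4·5.615625≈9.010156; next y=3/10·1.134375+3/4·9.010156≈7.097930
n=3: y≈7.097930, sp=4, e=sp−y≈-3.097930; I≈1.017695, D=e−e_prev≈-5.963555; u=1/2·(-3.097930)+3/2·1.017695+1/4·(-5.963555)≈-1.513311; next y=3/10·7.097930+3/4·(-1.513311)≈0.994396
n=4: y≈0.994396, sp=4, e=sp−y≈3.005604; I≈4.023299, D=e−e_prev≈6.103534; u=1/2·3.005604+3/2·4.023299+1/4·6.103534≈9.063634; next y=3/10·0.994396+3/4·9.063634≈7.096045
n=5: y≈7.096045, sp=-2, e=sp−y≈-9.096045; I≈-5.072745, D=e−e_prev≈-12.101649; u=1/2·(-9.096045)+3/2·(-5.072745)+1/4·(-12.101649)≈-15.182552; next y=3/10·7.096045+3/4·(-15.182552)≈-9.258101
n=6: y≈-9.258101, sp=-2, e=sp−y≈7.258101; I≈2.185356, D=e−e_prev≈16.354145; u=1/2·7.258101+3/2·2.185356+1/4·16.354145≈10.995620; next y=3/10·(-9.258101)+3/4·10.995620≈5.469285
n=7: y≈5.469285, sp=-2, e=sp−y≈-7.469285; I≈-5.283929, D=e−e_prev≈-14.727386; u=1/2·(-7.469285)+3/2·(-5.283929)+1/4·(-14.727386)≈-15.342383; next y=3/10·5.469285+3/4·(-15.342383)≈-9.866002

0 4 9.000 0.000
1 4 -1.188 6.750
2 4 9.010 1.134
3 4 -1.513 7.098
4 4 9.064 0.994
5 -2 -15.183 7.096
6 -2 10.996 -9.258
7 -2 -15.342 5.469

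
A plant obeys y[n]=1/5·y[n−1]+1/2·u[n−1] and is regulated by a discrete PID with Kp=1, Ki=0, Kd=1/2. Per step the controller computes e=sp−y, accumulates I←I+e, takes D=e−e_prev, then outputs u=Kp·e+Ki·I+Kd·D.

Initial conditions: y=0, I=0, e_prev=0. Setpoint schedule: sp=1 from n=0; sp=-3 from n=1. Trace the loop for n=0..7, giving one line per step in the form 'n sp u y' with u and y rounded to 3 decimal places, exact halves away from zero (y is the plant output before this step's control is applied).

0 1 1.500 0.000
1 -3 -6.125 0.750
2 -3 1.744 -2.913
3 -3 -4.890 0.289
4 -3 0.726 -2.387
5 -3 -4.022 -0.115
6 -3 -0.007 -2.034
7 -3 -3.402 -0.410

(exact arithmetic carried between steps; '≈' marks a value shown rounded to 6 d.p. or computed from one; I and e_prev carry over from the previous line; the table rounds u and y to 3 d.p., halves away from zero)
n=0: y=0, sp=1, e=sp−y=1; I=1, D=e−e_prev=1; u=1·1+0·1+1/2·1=1.5; next y=1/5·0+1/2·1.5=0.75
n=1: y=0.75, sp=-3, e=sp−y=-3.75; I=-2.75, D=e−e_prev=-4.75; u=1·(-3.75)+0·(-2.75)+1/2·(-4.75)=-6.125; next y=1/5·0.75+1/2·(-6.125)=-2.9125
n=2: y=-2.9125, sp=-3, e=sp−y=-0.0875; I=-2.8375, D=e−e_prev=3.6625; u=1·(-0.0875)+0·(-2.8375)+1/2·3.6625=1.74375; next y=1/5·(-2.9125)+1/2·1.74375=0.289375
n=3: y=0.289375, sp=-3, e=sp−y=-3.289375; I=-6.126875, D=e−e_prev=-3.201875; u=1·(-3.289375)+0·(-6.126875)+1/2·(-3.201875)≈-4.890313; next y=1/5·0.289375+1/2·(-4.890313)≈-2.387281
n=4: y≈-2.387281, sp=-3, e=sp−y≈-0.612719; I≈-6.739594, D=e−e_prev≈2.676656; u=1·(-0.612719)+0·(-6.739594)+1/2·2.676656≈0.725609; next y=1/5·(-2.387281)+1/2·0.725609≈-0.114652
n=5: y≈-0.114652, sp=-3, e=sp−y≈-2.885348; I≈-9.624942, D=e−e_prev≈-2.272630; u=1·(-2.885348)+0·(-9.624942)+1/2·(-2.272630)≈-4.021663; next y=1/5·(-0.114652)+1/2·(-4.021663)≈-2.033762
n=6: y≈-2.033762, sp=-3, e=sp−y≈-0.966238; I≈-10.591180, D=e−e_prev≈1.919110; u=1·(-0.966238)+0·(-10.591180)+1/2·1.919110≈-0.006683; next y=1/5·(-2.033762)+1/2·(-0.006683)≈-0.410094
n=7: y≈-0.410094, sp=-3, e=sp−y≈-2.589906; I≈-13.181086, D=e−e_prev≈-1.623668; u=1·(-2.589906)+0·(-13.181086)+1/2·(-1.623668)≈-3.401740; next y=1/5·(-0.410094)+1/2·(-3.401740)≈-1.782889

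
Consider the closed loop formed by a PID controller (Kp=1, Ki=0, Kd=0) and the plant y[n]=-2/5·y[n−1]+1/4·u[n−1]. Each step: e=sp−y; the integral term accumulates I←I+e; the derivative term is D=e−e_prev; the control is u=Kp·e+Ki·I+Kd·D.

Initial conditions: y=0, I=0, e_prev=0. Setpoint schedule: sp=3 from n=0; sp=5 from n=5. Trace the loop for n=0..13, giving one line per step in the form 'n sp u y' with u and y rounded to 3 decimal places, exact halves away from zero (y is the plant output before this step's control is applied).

(exact arithmetic carried between steps; '≈' marks a value shown rounded to 6 d.p. or computed from one; I and e_prev carry over from the previous line; the table rounds u and y to 3 d.p., halves away from zero)
n=0: y=0, sp=3, e=sp−y=3; I=3, D=e−e_prev=3; u=1·3+0·3+0·3=3; next y=-2/5·0+1/4·3=0.75
n=1: y=0.75, sp=3, e=sp−y=2.25; I=5.25, D=e−e_prev=-0.75; u=1·2.25+0·5.25+0·(-0.75)=2.25; next y=-2/5·0.75+1/4·2.25=0.2625
n=2: y=0.2625, sp=3, e=sp−y=2.7375; I=7.9875, D=e−e_prev=0.4875; u=1·2.7375+0·7.9875+0·0.4875=2.7375; next y=-2/5·0.2625+1/4·2.7375=0.579375
n=3: y=0.579375, sp=3, e=sp−y=2.420625; I=10.408125, D=e−e_prev=-0.316875; u=1·2.420625+0·10.408125+0·(-0.316875)=2.420625; next y=-2/5·0.579375+1/4·2.420625≈0.373406
n=4: y≈0.373406, sp=3, e=sp−y≈2.626594; I≈13.034719, D=e−e_prev≈0.205969; u=1·2.626594+0·13.034719+0·0.205969≈2.626594; next y=-2/5·0.373406+1/4·2.626594≈0.507286
n=5: y≈0.507286, sp=5, e=sp−y≈4.492714; I≈17.527433, D=e−e_prev≈1.866120; u=1·4.492714+0·17.527433+0·1.866120≈4.492714; next y=-2/5·0.507286+1/4·4.492714≈0.920264
n=6: y≈0.920264, sp=5, e=sp−y≈4.079736; I≈21.607169, D=e−e_prev≈-0.412978; u=1·4.079736+0·21.607169+0·(-0.412978)≈4.079736; next y=-2/5·0.920264+1/4·4.079736≈0.651828
n=7: y≈0.651828, sp=5, e=sp−y≈4.348172; I≈25.955340, D=e−e_prev≈0.268436; u=1·4.348172+0·25.955340+0·0.268436≈4.348172; next y=-2/5·0.651828+1/4·4.348172≈0.826312
n=8: y≈0.826312, sp=5, e=sp−y≈4.173688; I≈30.129029, D=e−e_prev≈-0.174483; u=1·4.173688+0·30.129029+0·(-0.174483)≈4.173688; next y=-2/5·0.826312+1/4·4.173688≈0.712897
n=9: y≈0.712897, sp=5, e=sp−y≈4.287103; I≈34.416131, D=e−e_prev≈0.113414; u=1·4.287103+0·34.416131+0·0.113414≈4.287103; next y=-2/5·0.712897+1/4·4.287103≈0.786617
n=10: y≈0.786617, sp=5, e=sp−y≈4.213383; I≈38.629515, D=e−e_prev≈-0.073719; u=1·4.213383+0·38.629515+0·(-0.073719)≈4.213383; next y=-2/5·0.786617+1/4·4.213383≈0.738699
n=11: y≈0.738699, sp=5, e=sp−y≈4.261301; I≈42.890815, D=e−e_prev≈0.047917; u=1·4.261301+0·42.890815+0·0.047917≈4.261301; next y=-2/5·0.738699+1/4·4.261301≈0.769846
n=12: y≈0.769846, sp=5, e=sp−y≈4.230154; I≈47.120970, D=e−e_prev≈-0.031146; u=1·4.230154+0·47.120970+0·(-0.031146)≈4.230154; next y=-2/5·0.769846+1/4·4.230154≈0.749600
n=13: y≈0.749600, sp=5, e=sp−y≈4.250400; I≈51.371370, D=e−e_prev≈0.020245; u=1·4.250400+0·51.371370+0·0.020245≈4.250400; next y=-2/5·0.749600+1/4·4.250400≈0.762760

0 3 3.000 0.000
1 3 2.250 0.750
2 3 2.738 0.263
3 3 2.421 0.579
4 3 2.627 0.373
5 5 4.493 0.507
6 5 4.080 0.920
7 5 4.348 0.652
8 5 4.174 0.826
9 5 4.287 0.713
10 5 4.213 0.787
11 5 4.261 0.739
12 5 4.230 0.770
13 5 4.250 0.750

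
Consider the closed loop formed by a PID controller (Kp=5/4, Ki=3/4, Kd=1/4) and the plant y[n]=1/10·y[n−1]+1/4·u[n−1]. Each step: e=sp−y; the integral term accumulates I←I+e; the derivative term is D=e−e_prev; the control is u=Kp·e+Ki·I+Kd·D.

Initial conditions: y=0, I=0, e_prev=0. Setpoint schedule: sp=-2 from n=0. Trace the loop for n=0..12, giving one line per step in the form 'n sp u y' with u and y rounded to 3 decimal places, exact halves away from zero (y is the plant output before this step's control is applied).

(exact arithmetic carried between steps; '≈' marks a value shown rounded to 6 d.p. or computed from one; I and e_prev carry over from the previous line; the table rounds u and y to 3 d.p., halves away from zero)
n=0: y=0, sp=-2, e=sp−y=-2; I=-2, D=e−e_prev=-2; u=5/4·(-2)+3/4·(-2)+1/4·(-2)=-4.5; next y=1/10·0+1/4·(-4.5)=-1.125
n=1: y=-1.125, sp=-2, e=sp−y=-0.875; I=-2.875, D=e−e_prev=1.125; u=5/4·(-0.875)+3/4·(-2.875)+1/4·1.125=-2.96875; next y=1/10·(-1.125)+1/4·(-2.96875)≈-0.854688
n=2: y≈-0.854688, sp=-2, e=sp−y≈-1.145313; I≈-4.020313, D=e−e_prev≈-0.270313; u=5/4·(-1.145313)+3/4·(-4.020313)+1/4·(-0.270313)≈-4.514453; next y=1/10·(-0.854688)+1/4·(-4.514453)≈-1.214082
n=3: y≈-1.214082, sp=-2, e=sp−y≈-0.785918; I≈-4.806230, D=e−e_prev≈0.359395; u=5/4·(-0.785918)+3/4·(-4.806230)+1/4·0.359395≈-4.497222; next y=1/10·(-1.214082)+1/4·(-4.497222)≈-1.245714
n=4: y≈-1.245714, sp=-2, e=sp−y≈-0.754286; I≈-5.560517, D=e−e_prev≈0.031632; u=5/4·(-0.754286)+3/4·(-5.560517)+1/4·0.031632≈-5.105338; next y=1/10·(-1.245714)+1/4·(-5.105338)≈-1.400906
n=5: y≈-1.400906, sp=-2, e=sp−y≈-0.599094; I≈-6.159611, D=e−e_prev≈0.155192; u=5/4·(-0.599094)+3/4·(-6.159611)+1/4·0.155192≈-5.329778; next y=1/10·(-1.400906)+1/4·(-5.329778)≈-1.472535
n=6: y≈-1.472535, sp=-2, e=sp−y≈-0.527465; I≈-6.687076, D=e−e_prev≈0.071629; u=5/4·(-0.527465)+3/4·(-6.687076)+1/4·0.071629≈-5.656731; next y=1/10·(-1.472535)+1/4·(-5.656731)≈-1.561436
n=7: y≈-1.561436, sp=-2, e=sp−y≈-0.438564; I≈-7.125640, D=e−e_prev≈0.088901; u=5/4·(-0.438564)+3/4·(-7.125640)+1/4·0.088901≈-5.870209; next y=1/10·(-1.561436)+1/4·(-5.870209)≈-1.623696
n=8: y≈-1.623696, sp=-2, e=sp−y≈-0.376304; I≈-7.501944, D=e−e_prev≈0.062260; u=5/4·(-0.376304)+3/4·(-7.501944)+1/4·0.062260≈-6.081273; next y=1/10·(-1.623696)+1/4·(-6.081273)≈-1.682688
n=9: y≈-1.682688, sp=-2, e=sp−y≈-0.317312; I≈-7.819256, D=e−e_prev≈0.058992; u=5/4·(-0.317312)+3/4·(-7.819256)+1/4·0.058992≈-6.246334; next y=1/10·(-1.682688)+1/4·(-6.246334)≈-1.729852
n=10: y≈-1.729852, sp=-2, e=sp−y≈-0.270148; I≈-8.089404, D=e−e_prev≈0.047164; u=5/4·(-0.270148)+3/4·(-8.089404)+1/4·0.047164≈-6.392946; next y=1/10·(-1.729852)+1/4·(-6.392946)≈-1.771222
n=11: y≈-1.771222, sp=-2, e=sp−y≈-0.228778; I≈-8.318182, D=e−e_prev≈0.041369; u=5/4·(-0.228778)+3/4·(-8.318182)+1/4·0.041369≈-6.514267; next y=1/10·(-1.771222)+1/4·(-6.514267)≈-1.805689
n=12: y≈-1.805689, sp=-2, e=sp−y≈-0.194311; I≈-8.512493, D=e−e_prev≈0.034467; u=5/4·(-0.194311)+3/4·(-8.512493)+1/4·0.034467≈-6.618642; next y=1/10·(-1.805689)+1/4·(-6.618642)≈-1.835229

0 -2 -4.500 0.000
1 -2 -2.969 -1.125
2 -2 -4.514 -0.855
3 -2 -4.497 -1.214
4 -2 -5.105 -1.246
5 -2 -5.330 -1.401
6 -2 -5.657 -1.473
7 -2 -5.870 -1.561
8 -2 -6.081 -1.624
9 -2 -6.246 -1.683
10 -2 -6.393 -1.730
11 -2 -6.514 -1.771
12 -2 -6.619 -1.806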